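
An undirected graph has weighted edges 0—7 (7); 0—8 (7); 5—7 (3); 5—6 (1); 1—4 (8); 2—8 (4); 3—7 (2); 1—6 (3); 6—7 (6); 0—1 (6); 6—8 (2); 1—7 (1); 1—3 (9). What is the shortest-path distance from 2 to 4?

A few of the 2→4 routes:
2→8→0→7→1→4: 4 + 7 + 7 + 1 + 8 = 27
2→8→6→7→1→4: 4 + 2 + 6 + 1 + 8 = 21
2→8→6→1→4: 4 + 2 + 3 + 8 = 17
2→8→0→1→4: 4 + 7 + 6 + 8 = 25
2→8→6→5→7→1→4: 4 + 2 + 1 + 3 + 1 + 8 = 19
2→8→6→5→7→3→1→4: 4 + 2 + 1 + 3 + 2 + 9 + 8 = 29
Best route has total 17.

17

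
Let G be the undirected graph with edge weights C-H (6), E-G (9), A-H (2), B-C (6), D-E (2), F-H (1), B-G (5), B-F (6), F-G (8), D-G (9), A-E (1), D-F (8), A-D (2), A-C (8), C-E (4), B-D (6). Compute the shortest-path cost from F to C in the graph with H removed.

Checking several routes:
F → D → A → E → C: 8 + 2 + 1 + 4 = 15
F → B → C: 6 + 6 = 12
F → D → E → C: 8 + 2 + 4 = 14
Best route has total 12.

12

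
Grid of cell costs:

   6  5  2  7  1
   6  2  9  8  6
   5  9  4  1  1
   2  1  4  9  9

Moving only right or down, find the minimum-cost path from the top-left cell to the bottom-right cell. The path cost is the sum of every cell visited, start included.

37

Take (0,0) -> (0,1) -> (0,2) -> (0,3) -> (0,4) -> (1,4) -> (2,4) -> (3,4) for a total of 6 + 5 + 2 + 7 + 1 + 6 + 1 + 9 = 37.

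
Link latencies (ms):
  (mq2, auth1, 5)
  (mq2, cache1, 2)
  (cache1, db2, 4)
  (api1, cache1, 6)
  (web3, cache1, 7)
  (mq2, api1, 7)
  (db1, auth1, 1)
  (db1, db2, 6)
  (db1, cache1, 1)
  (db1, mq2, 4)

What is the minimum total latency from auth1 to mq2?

A few of the auth1→mq2 routes:
auth1 -> mq2: 5
auth1 -> db1 -> mq2: 1 + 4 = 5
auth1 -> db1 -> cache1 -> mq2: 1 + 1 + 2 = 4
The minimum is 4 ms.

4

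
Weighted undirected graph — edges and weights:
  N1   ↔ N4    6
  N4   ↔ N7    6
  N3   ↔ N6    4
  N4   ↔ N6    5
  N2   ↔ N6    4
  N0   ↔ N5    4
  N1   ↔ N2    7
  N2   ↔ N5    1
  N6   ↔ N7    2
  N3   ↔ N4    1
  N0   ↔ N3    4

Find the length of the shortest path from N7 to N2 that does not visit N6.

Routes from N7 to N2 avoiding N6:
N7 → N4 → N1 → N2: 6 + 6 + 7 = 19
N7 → N4 → N3 → N0 → N5 → N2: 6 + 1 + 4 + 4 + 1 = 16
Shortest: 16.

16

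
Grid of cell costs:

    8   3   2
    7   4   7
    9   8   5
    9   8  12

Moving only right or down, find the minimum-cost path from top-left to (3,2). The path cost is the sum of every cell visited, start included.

37

Path r0c0→r0c1→r0c2→r1c2→r2c2→r3c2: 8 + 3 + 2 + 7 + 5 + 12 = 37.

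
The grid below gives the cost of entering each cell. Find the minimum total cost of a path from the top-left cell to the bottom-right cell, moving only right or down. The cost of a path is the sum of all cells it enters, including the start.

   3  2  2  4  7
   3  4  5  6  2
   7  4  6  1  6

Path r0c0 r0c1 r0c2 r0c3 r1c3 r2c3 r2c4: 3 + 2 + 2 + 4 + 6 + 1 + 6 = 24.
For comparison, the top-then-right route costs 26.

24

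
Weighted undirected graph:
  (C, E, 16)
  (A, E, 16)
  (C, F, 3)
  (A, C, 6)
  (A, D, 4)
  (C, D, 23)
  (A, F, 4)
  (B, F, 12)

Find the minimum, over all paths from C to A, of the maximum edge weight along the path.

Candidate routes:
C → A: max(6) = 6
C → E → A: max(16, 16) = 16
C → D → A: max(23, 4) = 23
C → F → A: max(3, 4) = 4
The minimum achievable maximum is 4.

4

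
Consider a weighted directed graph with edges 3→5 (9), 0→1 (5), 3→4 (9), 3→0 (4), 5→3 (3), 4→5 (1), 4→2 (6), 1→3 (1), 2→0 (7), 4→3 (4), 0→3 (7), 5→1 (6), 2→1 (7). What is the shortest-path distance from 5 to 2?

18

Candidate routes:
5→3→4→2: 3 + 9 + 6 = 18
5→1→3→4→2: 6 + 1 + 9 + 6 = 22
Best route has total 18.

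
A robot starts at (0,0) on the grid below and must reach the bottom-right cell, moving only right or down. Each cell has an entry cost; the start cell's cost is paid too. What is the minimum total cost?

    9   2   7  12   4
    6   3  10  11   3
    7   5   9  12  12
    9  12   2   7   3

Best path: (0,0) -> (0,1) -> (1,1) -> (2,1) -> (2,2) -> (3,2) -> (3,3) -> (3,4)
Cost: 9 + 2 + 3 + 5 + 9 + 2 + 7 + 3 = 40

40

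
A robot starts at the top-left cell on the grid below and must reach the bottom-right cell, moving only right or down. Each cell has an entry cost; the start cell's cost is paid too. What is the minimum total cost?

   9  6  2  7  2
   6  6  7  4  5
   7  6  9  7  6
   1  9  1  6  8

45

Path r0c0 → r0c1 → r0c2 → r0c3 → r0c4 → r1c4 → r2c4 → r3c4: 9 + 6 + 2 + 7 + 2 + 5 + 6 + 8 = 45.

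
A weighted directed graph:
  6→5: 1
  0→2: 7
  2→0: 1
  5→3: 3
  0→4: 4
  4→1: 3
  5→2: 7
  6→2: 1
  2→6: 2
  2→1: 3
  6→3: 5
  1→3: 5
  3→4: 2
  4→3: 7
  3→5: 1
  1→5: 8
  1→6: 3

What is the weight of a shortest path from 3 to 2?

Routes from 3 to 2:
3 - 5 - 2: 1 + 7 = 8
3 - 4 - 1 - 5 - 2: 2 + 3 + 8 + 7 = 20
3 - 4 - 1 - 6 - 2: 2 + 3 + 3 + 1 = 9
3 - 4 - 1 - 6 - 5 - 2: 2 + 3 + 3 + 1 + 7 = 16
The minimum is 8.

8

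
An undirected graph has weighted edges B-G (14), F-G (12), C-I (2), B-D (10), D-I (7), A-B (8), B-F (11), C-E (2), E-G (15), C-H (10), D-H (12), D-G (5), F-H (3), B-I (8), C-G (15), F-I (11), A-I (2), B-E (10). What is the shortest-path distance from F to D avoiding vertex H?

Some routes from F to D avoiding H:
F -> B -> I -> D: 11 + 8 + 7 = 26
F -> G -> D: 12 + 5 = 17
F -> I -> D: 11 + 7 = 18
F -> B -> D: 11 + 10 = 21
Shortest: 17.

17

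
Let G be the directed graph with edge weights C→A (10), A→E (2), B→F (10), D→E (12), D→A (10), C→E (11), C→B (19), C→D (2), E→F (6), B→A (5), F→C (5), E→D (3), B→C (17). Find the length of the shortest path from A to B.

32

Candidate routes:
A→E→F→C→B: 2 + 6 + 5 + 19 = 32
The minimum is 32.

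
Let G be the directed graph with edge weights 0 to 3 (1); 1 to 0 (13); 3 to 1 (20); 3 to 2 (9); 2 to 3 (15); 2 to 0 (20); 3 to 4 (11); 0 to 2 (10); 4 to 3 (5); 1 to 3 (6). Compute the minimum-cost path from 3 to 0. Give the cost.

29

Candidate routes:
3 -> 2 -> 0: 9 + 20 = 29
3 -> 1 -> 0: 20 + 13 = 33
Best route has total 29.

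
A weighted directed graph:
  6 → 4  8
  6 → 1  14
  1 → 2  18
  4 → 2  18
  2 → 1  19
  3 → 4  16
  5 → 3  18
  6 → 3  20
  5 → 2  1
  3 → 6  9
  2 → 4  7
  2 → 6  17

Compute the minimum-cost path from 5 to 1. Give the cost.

20

A few of the 5→1 routes:
5-3-6-1: 18 + 9 + 14 = 41
5-2-6-1: 1 + 17 + 14 = 32
5-2-1: 1 + 19 = 20
Shortest: 20.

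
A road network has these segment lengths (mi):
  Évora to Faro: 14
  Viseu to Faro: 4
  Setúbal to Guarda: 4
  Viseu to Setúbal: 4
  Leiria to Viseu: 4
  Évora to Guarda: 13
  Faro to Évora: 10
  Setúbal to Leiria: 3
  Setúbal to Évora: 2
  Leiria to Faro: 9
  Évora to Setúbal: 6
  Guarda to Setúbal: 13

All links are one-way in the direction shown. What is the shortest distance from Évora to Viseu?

Paths from Évora to Viseu:
Évora -> Setúbal -> Leiria -> Viseu: 6 + 3 + 4 = 13
Évora -> Guarda -> Setúbal -> Leiria -> Viseu: 13 + 13 + 3 + 4 = 33
The minimum is 13 mi.

13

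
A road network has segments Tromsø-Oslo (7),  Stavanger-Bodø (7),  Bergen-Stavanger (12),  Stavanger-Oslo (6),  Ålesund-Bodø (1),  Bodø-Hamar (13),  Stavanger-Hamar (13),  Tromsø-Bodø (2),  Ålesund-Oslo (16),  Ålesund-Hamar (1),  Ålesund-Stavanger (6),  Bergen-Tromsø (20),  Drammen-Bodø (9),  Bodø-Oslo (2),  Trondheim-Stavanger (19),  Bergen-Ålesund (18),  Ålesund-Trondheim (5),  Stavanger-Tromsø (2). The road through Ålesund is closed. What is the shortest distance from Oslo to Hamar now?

Comparing a few candidate routes:
Oslo - Bodø - Hamar: 2 + 13 = 15
Oslo - Stavanger - Hamar: 6 + 13 = 19
Oslo - Tromsø - Bodø - Hamar: 7 + 2 + 13 = 22
Oslo - Bodø - Tromsø - Stavanger - Hamar: 2 + 2 + 2 + 13 = 19
Shortest: 15 mi.

15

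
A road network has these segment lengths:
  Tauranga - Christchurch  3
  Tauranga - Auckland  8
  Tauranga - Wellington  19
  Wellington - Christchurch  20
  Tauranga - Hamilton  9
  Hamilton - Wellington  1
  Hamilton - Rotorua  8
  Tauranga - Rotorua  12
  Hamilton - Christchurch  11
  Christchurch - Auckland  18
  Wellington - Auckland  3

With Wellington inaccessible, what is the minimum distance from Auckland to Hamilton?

17

Comparing a few candidate routes:
Auckland→Tauranga→Rotorua→Hamilton: 8 + 12 + 8 = 28
Auckland→Christchurch→Tauranga→Hamilton: 18 + 3 + 9 = 30
Auckland→Tauranga→Christchurch→Hamilton: 8 + 3 + 11 = 22
Auckland→Christchurch→Hamilton: 18 + 11 = 29
Auckland→Tauranga→Hamilton: 8 + 9 = 17
Shortest: 17.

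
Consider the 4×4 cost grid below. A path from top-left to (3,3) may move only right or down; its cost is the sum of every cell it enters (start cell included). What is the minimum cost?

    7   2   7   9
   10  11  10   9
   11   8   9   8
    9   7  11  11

One optimal route is (0,0)→(0,1)→(0,2)→(0,3)→(1,3)→(2,3)→(3,3).
Its cost is 7 + 2 + 7 + 9 + 9 + 8 + 11 = 53.

53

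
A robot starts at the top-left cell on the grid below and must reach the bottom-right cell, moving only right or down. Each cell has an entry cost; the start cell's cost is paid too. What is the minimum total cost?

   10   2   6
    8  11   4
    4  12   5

One optimal route is (0,0) -> (0,1) -> (0,2) -> (1,2) -> (2,2).
Its cost is 10 + 2 + 6 + 4 + 5 = 27.

27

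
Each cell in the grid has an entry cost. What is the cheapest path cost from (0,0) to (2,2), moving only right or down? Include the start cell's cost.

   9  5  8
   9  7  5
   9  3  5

29

Path [0,0] -> [0,1] -> [1,1] -> [2,1] -> [2,2]: 9 + 5 + 7 + 3 + 5 = 29.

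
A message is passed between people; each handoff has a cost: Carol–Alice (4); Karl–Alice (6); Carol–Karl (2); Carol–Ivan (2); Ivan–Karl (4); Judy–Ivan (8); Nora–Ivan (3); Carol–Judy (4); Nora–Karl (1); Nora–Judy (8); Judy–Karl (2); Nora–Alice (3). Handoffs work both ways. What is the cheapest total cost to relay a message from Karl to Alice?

4

Checking several routes:
Karl - Nora - Alice: 1 + 3 = 4
Karl - Carol - Alice: 2 + 4 = 6
Karl - Alice: 6
The minimum is 4.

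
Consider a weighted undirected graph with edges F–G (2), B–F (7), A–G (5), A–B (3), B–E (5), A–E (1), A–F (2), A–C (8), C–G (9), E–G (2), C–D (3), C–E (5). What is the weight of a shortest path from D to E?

8

Some routes from D to E:
D → C → A → E: 3 + 8 + 1 = 12
D → C → E: 3 + 5 = 8
D → C → G → E: 3 + 9 + 2 = 14
Shortest: 8.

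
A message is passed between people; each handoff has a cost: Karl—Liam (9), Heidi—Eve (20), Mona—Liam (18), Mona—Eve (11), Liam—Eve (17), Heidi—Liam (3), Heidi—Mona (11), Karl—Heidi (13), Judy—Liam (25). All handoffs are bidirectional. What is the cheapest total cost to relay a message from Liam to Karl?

9

Candidate routes:
Liam→Mona→Eve→Heidi→Karl: 18 + 11 + 20 + 13 = 62
Liam→Mona→Heidi→Karl: 18 + 11 + 13 = 42
Liam→Karl: 9
Liam→Eve→Mona→Heidi→Karl: 17 + 11 + 11 + 13 = 52
Liam→Heidi→Karl: 3 + 13 = 16
Liam→Eve→Heidi→Karl: 17 + 20 + 13 = 50
Best route has total 9.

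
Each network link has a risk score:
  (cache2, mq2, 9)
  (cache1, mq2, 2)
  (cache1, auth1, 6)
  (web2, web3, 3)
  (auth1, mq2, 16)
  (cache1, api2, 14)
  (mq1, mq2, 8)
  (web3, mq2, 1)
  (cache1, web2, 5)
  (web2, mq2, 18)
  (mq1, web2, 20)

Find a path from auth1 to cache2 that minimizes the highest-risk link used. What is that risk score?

9

Paths from auth1 to cache2:
auth1-cache1-mq2-cache2: max(6, 2, 9) = 9
auth1-cache1-web2-mq1-mq2-cache2: max(6, 5, 20, 8, 9) = 20
auth1-cache1-web2-web3-mq2-cache2: max(6, 5, 3, 1, 9) = 9
auth1-cache1-web2-mq2-cache2: max(6, 5, 18, 9) = 18
auth1-mq2-cache2: max(16, 9) = 16
Best route has worst link 9.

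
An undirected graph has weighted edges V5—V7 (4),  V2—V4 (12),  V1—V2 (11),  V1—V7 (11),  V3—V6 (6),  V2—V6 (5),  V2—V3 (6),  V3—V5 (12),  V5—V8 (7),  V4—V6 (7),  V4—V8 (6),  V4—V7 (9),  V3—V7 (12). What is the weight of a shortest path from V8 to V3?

19

Comparing a few candidate routes:
V8 → V4 → V6 → V3: 6 + 7 + 6 = 19
V8 → V5 → V3: 7 + 12 = 19
V8 → V5 → V7 → V3: 7 + 4 + 12 = 23
V8 → V4 → V6 → V2 → V3: 6 + 7 + 5 + 6 = 24
Shortest: 19.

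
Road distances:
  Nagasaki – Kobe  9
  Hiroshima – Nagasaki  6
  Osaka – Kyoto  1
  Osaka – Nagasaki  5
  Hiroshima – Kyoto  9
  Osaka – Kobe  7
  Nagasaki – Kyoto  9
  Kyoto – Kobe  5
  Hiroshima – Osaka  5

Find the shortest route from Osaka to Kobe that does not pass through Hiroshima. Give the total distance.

Some routes from Osaka to Kobe avoiding Hiroshima:
Osaka → Nagasaki → Kobe: 5 + 9 = 14
Osaka → Kyoto → Kobe: 1 + 5 = 6
Osaka → Kobe: 7
Best route has total 6.

6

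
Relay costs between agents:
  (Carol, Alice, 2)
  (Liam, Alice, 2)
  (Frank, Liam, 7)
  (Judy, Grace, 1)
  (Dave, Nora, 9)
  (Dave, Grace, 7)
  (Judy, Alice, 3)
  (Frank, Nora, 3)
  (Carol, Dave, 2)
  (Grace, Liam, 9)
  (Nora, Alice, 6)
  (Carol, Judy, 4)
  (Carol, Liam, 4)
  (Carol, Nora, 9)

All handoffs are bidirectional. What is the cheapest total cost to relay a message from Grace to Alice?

Checking several routes:
Grace - Dave - Carol - Alice: 7 + 2 + 2 = 11
Grace - Judy - Carol - Alice: 1 + 4 + 2 = 7
Grace - Judy - Alice: 1 + 3 = 4
Shortest: 4.

4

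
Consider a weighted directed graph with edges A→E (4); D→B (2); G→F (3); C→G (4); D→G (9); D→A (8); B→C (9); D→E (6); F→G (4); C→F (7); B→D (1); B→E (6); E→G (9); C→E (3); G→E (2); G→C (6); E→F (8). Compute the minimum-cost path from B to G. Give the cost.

Some routes from B to G:
B→C→G: 9 + 4 = 13
B→E→G: 6 + 9 = 15
B→D→E→G: 1 + 6 + 9 = 16
B→D→G: 1 + 9 = 10
The minimum is 10.

10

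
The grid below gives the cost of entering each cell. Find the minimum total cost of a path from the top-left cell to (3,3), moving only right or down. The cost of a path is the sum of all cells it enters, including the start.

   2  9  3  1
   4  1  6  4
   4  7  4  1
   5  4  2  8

26

Path [0,0] -> [1,0] -> [1,1] -> [1,2] -> [1,3] -> [2,3] -> [3,3]: 2 + 4 + 1 + 6 + 4 + 1 + 8 = 26.
(Top row then right column would cost 28.)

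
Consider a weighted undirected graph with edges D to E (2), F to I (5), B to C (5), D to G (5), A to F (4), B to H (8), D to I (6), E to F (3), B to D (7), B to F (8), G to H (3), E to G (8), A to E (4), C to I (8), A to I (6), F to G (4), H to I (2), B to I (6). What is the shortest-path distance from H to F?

Some routes from H to F:
H→I→A→F: 2 + 6 + 4 = 12
H→I→F: 2 + 5 = 7
H→G→F: 3 + 4 = 7
The minimum is 7.

7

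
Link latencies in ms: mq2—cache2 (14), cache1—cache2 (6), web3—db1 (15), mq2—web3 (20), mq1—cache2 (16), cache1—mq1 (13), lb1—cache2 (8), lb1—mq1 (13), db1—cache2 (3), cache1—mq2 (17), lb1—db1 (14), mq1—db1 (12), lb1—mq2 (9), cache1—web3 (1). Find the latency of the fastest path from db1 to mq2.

Checking several routes:
db1 - cache2 - lb1 - mq2: 3 + 8 + 9 = 20
db1 - cache2 - mq2: 3 + 14 = 17
db1 - cache2 - cache1 - mq2: 3 + 6 + 17 = 26
db1 - lb1 - mq2: 14 + 9 = 23
Best route has total 17 ms.

17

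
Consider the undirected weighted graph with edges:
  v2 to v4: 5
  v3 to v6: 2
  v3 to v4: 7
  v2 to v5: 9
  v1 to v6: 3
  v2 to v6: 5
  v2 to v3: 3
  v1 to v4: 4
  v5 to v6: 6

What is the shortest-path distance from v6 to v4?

Some routes from v6 to v4:
v6-v3-v2-v4: 2 + 3 + 5 = 10
v6-v2-v4: 5 + 5 = 10
v6-v3-v4: 2 + 7 = 9
v6-v1-v4: 3 + 4 = 7
Best route has total 7.

7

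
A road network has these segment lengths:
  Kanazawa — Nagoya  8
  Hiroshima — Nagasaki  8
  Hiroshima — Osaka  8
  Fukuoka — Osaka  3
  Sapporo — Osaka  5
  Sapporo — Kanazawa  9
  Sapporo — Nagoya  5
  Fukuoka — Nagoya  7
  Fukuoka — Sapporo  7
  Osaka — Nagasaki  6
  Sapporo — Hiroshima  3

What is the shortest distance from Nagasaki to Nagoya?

16

Comparing a few candidate routes:
Nagasaki → Hiroshima → Sapporo → Nagoya: 8 + 3 + 5 = 16
Nagasaki → Osaka → Sapporo → Nagoya: 6 + 5 + 5 = 16
Nagasaki → Osaka → Fukuoka → Nagoya: 6 + 3 + 7 = 16
The minimum is 16.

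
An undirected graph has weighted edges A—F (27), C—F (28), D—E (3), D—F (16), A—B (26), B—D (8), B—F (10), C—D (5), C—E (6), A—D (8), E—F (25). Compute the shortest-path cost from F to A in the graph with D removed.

27

Paths from F to A avoiding D:
F -> B -> A: 10 + 26 = 36
F -> A: 27
Best route has total 27.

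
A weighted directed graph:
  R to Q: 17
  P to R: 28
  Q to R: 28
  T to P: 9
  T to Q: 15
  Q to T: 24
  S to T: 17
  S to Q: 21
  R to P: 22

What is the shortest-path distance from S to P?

Candidate routes:
S -> Q -> T -> P: 21 + 24 + 9 = 54
S -> T -> Q -> R -> P: 17 + 15 + 28 + 22 = 82
S -> T -> P: 17 + 9 = 26
S -> Q -> R -> P: 21 + 28 + 22 = 71
Best route has total 26.

26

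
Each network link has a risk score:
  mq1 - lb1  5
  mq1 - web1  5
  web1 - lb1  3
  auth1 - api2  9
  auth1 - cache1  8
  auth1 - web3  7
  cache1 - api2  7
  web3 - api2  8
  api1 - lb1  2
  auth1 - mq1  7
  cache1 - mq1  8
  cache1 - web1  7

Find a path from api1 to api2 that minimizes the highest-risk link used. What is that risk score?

Comparing a few candidate routes:
api1 - lb1 - web1 - cache1 - api2: max(2, 3, 7, 7) = 7
api1 - lb1 - mq1 - web1 - cache1 - auth1 - web3 - api2: max(2, 5, 5, 7, 8, 7, 8) = 8
api1 - lb1 - mq1 - web1 - cache1 - api2: max(2, 5, 5, 7, 7) = 7
Smallest bottleneck: 7.

7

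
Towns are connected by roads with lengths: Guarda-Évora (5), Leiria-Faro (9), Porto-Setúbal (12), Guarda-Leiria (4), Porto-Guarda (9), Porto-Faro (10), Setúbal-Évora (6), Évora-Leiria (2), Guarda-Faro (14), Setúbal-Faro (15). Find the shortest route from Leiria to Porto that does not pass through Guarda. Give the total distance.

Candidate routes:
Leiria → Faro → Porto: 9 + 10 = 19
Leiria → Évora → Setúbal → Faro → Porto: 2 + 6 + 15 + 10 = 33
Leiria → Évora → Setúbal → Porto: 2 + 6 + 12 = 20
Leiria → Faro → Setúbal → Porto: 9 + 15 + 12 = 36
Best route has total 19.

19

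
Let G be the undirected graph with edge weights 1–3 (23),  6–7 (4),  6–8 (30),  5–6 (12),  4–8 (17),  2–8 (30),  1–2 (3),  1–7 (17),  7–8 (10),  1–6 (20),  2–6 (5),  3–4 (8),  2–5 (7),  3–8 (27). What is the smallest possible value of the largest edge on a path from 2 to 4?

Comparing a few candidate routes:
2 - 6 - 1 - 7 - 8 - 4: max(5, 20, 17, 10, 17) = 20
2 - 5 - 6 - 7 - 8 - 4: max(7, 12, 4, 10, 17) = 17
2 - 1 - 7 - 8 - 4: max(3, 17, 10, 17) = 17
2 - 6 - 7 - 8 - 4: max(5, 4, 10, 17) = 17
Smallest bottleneck: 17.

17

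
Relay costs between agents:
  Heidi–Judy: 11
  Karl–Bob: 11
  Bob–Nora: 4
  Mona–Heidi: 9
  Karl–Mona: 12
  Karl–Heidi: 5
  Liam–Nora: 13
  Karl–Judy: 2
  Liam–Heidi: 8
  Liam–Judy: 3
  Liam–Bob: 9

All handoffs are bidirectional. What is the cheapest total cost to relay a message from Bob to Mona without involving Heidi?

Candidate routes:
Bob → Liam → Judy → Karl → Mona: 9 + 3 + 2 + 12 = 26
Bob → Nora → Liam → Judy → Karl → Mona: 4 + 13 + 3 + 2 + 12 = 34
Bob → Karl → Mona: 11 + 12 = 23
Shortest: 23.

23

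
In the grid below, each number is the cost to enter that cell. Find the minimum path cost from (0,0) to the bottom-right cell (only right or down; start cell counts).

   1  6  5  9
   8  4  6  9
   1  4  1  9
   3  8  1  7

23

Take [0,0] [1,0] [2,0] [2,1] [2,2] [3,2] [3,3] for a total of 1 + 8 + 1 + 4 + 1 + 1 + 7 = 23.
(Top row then right column would cost 46.)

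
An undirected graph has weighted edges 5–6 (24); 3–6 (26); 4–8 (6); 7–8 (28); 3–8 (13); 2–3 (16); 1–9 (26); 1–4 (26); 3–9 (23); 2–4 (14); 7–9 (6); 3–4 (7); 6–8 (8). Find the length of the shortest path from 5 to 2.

52

Comparing a few candidate routes:
5-6-8-3-2: 24 + 8 + 13 + 16 = 61
5-6-8-3-4-2: 24 + 8 + 13 + 7 + 14 = 66
5-6-8-4-3-2: 24 + 8 + 6 + 7 + 16 = 61
5-6-8-4-2: 24 + 8 + 6 + 14 = 52
5-6-3-2: 24 + 26 + 16 = 66
The minimum is 52.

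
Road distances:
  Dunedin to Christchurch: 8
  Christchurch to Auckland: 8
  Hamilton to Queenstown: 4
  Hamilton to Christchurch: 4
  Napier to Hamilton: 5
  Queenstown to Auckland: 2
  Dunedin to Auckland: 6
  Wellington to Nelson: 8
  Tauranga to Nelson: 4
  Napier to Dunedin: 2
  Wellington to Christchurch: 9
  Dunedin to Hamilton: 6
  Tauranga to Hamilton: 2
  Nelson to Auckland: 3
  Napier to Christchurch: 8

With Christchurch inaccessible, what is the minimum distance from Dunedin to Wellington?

Some routes from Dunedin to Wellington avoiding Christchurch:
Dunedin -> Auckland -> Nelson -> Wellington: 6 + 3 + 8 = 17
Dunedin -> Napier -> Hamilton -> Tauranga -> Nelson -> Wellington: 2 + 5 + 2 + 4 + 8 = 21
Dunedin -> Hamilton -> Tauranga -> Nelson -> Wellington: 6 + 2 + 4 + 8 = 20
Dunedin -> Hamilton -> Queenstown -> Auckland -> Nelson -> Wellington: 6 + 4 + 2 + 3 + 8 = 23
The minimum is 17.

17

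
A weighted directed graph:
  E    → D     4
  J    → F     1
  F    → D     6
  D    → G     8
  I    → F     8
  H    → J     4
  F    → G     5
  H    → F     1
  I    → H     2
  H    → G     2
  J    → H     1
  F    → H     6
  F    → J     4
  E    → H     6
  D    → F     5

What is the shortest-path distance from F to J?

4

Routes from F to J:
F -> J: 4
F -> H -> J: 6 + 4 = 10
The minimum is 4.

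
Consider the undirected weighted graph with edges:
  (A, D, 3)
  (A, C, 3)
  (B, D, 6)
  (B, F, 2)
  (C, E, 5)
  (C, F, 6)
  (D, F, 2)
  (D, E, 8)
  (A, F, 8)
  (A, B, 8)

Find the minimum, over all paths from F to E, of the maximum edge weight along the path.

5

A few of the F→E routes:
F-D-A-C-E: max(2, 3, 3, 5) = 5
F-C-E: max(6, 5) = 6
F-D-E: max(2, 8) = 8
F-B-D-A-C-E: max(2, 6, 3, 3, 5) = 6
The minimum achievable maximum is 5.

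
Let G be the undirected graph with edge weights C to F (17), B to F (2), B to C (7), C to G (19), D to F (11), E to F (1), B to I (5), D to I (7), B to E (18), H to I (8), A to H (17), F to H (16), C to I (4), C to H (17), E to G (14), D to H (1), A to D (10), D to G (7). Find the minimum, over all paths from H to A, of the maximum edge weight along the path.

10

Comparing a few candidate routes:
H-I-D-A: max(8, 7, 10) = 10
H-D-A: max(1, 10) = 10
H-I-B-F-D-A: max(8, 5, 2, 11, 10) = 11
The minimum achievable maximum is 10.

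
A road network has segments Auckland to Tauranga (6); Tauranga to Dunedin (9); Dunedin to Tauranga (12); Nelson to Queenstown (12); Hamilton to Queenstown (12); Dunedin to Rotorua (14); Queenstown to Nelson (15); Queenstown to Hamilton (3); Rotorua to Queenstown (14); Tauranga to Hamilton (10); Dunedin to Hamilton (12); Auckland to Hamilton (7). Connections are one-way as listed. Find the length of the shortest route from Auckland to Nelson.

Routes from Auckland to Nelson:
Auckland → Tauranga → Hamilton → Queenstown → Nelson: 6 + 10 + 12 + 15 = 43
Auckland → Tauranga → Dunedin → Hamilton → Queenstown → Nelson: 6 + 9 + 12 + 12 + 15 = 54
Auckland → Tauranga → Dunedin → Rotorua → Queenstown → Nelson: 6 + 9 + 14 + 14 + 15 = 58
Auckland → Hamilton → Queenstown → Nelson: 7 + 12 + 15 = 34
Shortest: 34 mi.

34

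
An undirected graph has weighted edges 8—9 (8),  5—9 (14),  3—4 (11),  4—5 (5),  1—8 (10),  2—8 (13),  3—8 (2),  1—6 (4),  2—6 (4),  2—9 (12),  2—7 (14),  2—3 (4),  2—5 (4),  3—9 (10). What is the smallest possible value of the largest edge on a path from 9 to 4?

8

A few of the 9→4 routes:
9 - 3 - 2 - 5 - 4: max(10, 4, 4, 5) = 10
9 - 8 - 3 - 2 - 5 - 4: max(8, 2, 4, 4, 5) = 8
9 - 3 - 8 - 1 - 6 - 2 - 5 - 4: max(10, 2, 10, 4, 4, 4, 5) = 10
9 - 8 - 1 - 6 - 2 - 5 - 4: max(8, 10, 4, 4, 4, 5) = 10
9 - 3 - 4: max(10, 11) = 11
The minimum achievable maximum is 8.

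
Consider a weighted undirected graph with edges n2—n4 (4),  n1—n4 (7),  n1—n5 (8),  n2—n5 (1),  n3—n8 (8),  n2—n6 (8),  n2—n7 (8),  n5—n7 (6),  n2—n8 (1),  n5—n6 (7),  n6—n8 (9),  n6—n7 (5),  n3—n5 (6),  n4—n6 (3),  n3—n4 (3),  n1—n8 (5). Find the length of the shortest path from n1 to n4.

7

Comparing a few candidate routes:
n1 -> n8 -> n2 -> n5 -> n3 -> n4: 5 + 1 + 1 + 6 + 3 = 16
n1 -> n5 -> n2 -> n4: 8 + 1 + 4 = 13
n1 -> n8 -> n3 -> n4: 5 + 8 + 3 = 16
n1 -> n8 -> n2 -> n4: 5 + 1 + 4 = 10
n1 -> n4: 7
Shortest: 7.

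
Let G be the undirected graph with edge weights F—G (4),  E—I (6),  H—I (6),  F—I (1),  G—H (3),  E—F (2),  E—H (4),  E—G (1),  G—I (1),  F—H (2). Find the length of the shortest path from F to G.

2

Checking several routes:
F - H - G: 2 + 3 = 5
F - G: 4
F - E - G: 2 + 1 = 3
F - H - E - G: 2 + 4 + 1 = 7
F - I - G: 1 + 1 = 2
Shortest: 2.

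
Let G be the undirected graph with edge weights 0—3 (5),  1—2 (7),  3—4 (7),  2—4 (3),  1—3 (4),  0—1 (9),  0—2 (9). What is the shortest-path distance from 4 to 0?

Comparing a few candidate routes:
4 - 2 - 1 - 0: 3 + 7 + 9 = 19
4 - 3 - 0: 7 + 5 = 12
4 - 2 - 0: 3 + 9 = 12
The minimum is 12.

12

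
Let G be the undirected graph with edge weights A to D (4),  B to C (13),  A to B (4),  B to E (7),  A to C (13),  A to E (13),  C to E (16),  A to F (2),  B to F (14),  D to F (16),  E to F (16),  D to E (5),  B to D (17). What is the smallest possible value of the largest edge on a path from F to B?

Some routes from F to B:
F → A → B: max(2, 4) = 4
F → A → E → B: max(2, 13, 7) = 13
F → B: max(14) = 14
F → A → C → B: max(2, 13, 13) = 13
F → A → D → E → B: max(2, 4, 5, 7) = 7
Best route has worst link 4.

4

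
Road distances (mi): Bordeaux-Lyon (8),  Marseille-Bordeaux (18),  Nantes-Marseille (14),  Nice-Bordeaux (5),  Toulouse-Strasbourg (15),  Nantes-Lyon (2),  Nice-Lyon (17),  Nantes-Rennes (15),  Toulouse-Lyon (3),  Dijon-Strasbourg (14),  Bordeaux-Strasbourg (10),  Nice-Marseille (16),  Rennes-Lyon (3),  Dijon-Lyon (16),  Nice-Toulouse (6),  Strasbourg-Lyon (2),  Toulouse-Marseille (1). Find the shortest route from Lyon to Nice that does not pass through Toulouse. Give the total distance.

Some routes from Lyon to Nice avoiding Toulouse:
Lyon - Nice: 17
Lyon - Strasbourg - Bordeaux - Nice: 2 + 10 + 5 = 17
Lyon - Nantes - Marseille - Nice: 2 + 14 + 16 = 32
Lyon - Bordeaux - Nice: 8 + 5 = 13
Best route has total 13 mi.

13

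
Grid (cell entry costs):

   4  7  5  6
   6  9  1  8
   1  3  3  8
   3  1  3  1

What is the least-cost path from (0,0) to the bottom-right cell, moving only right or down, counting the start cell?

19

Best path: r0c0→r1c0→r2c0→r2c1→r3c1→r3c2→r3c3
Cost: 4 + 6 + 1 + 3 + 1 + 3 + 1 = 19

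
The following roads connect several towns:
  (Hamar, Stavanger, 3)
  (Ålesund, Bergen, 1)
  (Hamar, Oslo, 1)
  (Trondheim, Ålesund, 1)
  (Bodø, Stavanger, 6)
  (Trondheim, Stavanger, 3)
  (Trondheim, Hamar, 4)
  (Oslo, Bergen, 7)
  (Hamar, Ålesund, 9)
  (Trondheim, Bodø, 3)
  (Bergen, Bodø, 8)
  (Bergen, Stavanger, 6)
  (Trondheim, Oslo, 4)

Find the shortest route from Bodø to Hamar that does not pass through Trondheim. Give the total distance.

9

Routes from Bodø to Hamar avoiding Trondheim:
Bodø-Bergen-Stavanger-Hamar: 8 + 6 + 3 = 17
Bodø-Stavanger-Hamar: 6 + 3 = 9
Bodø-Bergen-Oslo-Hamar: 8 + 7 + 1 = 16
Bodø-Stavanger-Bergen-Ålesund-Hamar: 6 + 6 + 1 + 9 = 22
Bodø-Stavanger-Bergen-Oslo-Hamar: 6 + 6 + 7 + 1 = 20
Bodø-Bergen-Ålesund-Hamar: 8 + 1 + 9 = 18
Best route has total 9.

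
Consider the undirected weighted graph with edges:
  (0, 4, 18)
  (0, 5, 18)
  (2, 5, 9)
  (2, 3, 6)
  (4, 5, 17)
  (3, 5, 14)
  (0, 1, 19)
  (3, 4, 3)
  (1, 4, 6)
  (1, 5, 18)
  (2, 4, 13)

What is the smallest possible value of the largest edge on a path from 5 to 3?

9

Checking several routes:
5 - 4 - 3: max(17, 3) = 17
5 - 3: max(14) = 14
5 - 2 - 4 - 3: max(9, 13, 3) = 13
5 - 2 - 3: max(9, 6) = 9
5 - 4 - 2 - 3: max(17, 13, 6) = 17
5 - 0 - 4 - 2 - 3: max(18, 18, 13, 6) = 18
The minimum achievable maximum is 9.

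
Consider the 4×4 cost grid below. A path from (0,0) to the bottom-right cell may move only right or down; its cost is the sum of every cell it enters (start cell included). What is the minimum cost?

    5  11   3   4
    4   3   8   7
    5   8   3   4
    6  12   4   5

32

Take (0,0) -> (1,0) -> (1,1) -> (1,2) -> (2,2) -> (2,3) -> (3,3) for a total of 5 + 4 + 3 + 8 + 3 + 4 + 5 = 32.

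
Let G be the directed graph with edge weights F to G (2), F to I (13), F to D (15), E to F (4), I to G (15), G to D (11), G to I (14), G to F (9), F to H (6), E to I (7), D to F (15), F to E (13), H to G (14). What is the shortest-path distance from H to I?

28

A few of the H→I routes:
H→G→F→I: 14 + 9 + 13 = 36
H→G→D→F→I: 14 + 11 + 15 + 13 = 53
H→G→I: 14 + 14 = 28
H→G→F→E→I: 14 + 9 + 13 + 7 = 43
Best route has total 28.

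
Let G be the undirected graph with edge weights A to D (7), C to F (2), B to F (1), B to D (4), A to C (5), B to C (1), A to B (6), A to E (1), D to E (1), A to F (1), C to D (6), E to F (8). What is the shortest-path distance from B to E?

Some routes from B to E:
B→F→A→E: 1 + 1 + 1 = 3
B→D→E: 4 + 1 = 5
B→C→F→A→E: 1 + 2 + 1 + 1 = 5
The minimum is 3.

3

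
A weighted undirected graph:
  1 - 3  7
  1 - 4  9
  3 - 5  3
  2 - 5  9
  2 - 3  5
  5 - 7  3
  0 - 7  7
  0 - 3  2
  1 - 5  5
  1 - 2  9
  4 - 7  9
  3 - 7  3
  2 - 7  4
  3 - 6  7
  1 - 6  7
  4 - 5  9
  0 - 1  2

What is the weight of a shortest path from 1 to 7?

7

Some routes from 1 to 7:
1 -> 0 -> 3 -> 7: 2 + 2 + 3 = 7
1 -> 0 -> 7: 2 + 7 = 9
1 -> 3 -> 7: 7 + 3 = 10
1 -> 5 -> 7: 5 + 3 = 8
1 -> 0 -> 3 -> 5 -> 7: 2 + 2 + 3 + 3 = 10
Shortest: 7.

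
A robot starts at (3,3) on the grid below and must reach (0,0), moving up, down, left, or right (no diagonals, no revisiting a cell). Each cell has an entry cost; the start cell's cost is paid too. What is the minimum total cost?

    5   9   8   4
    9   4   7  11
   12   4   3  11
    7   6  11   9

45

One optimal route is (3,3) (2,3) (2,2) (2,1) (1,1) (0,1) (0,0).
Its cost is 9 + 11 + 3 + 4 + 4 + 9 + 5 = 45.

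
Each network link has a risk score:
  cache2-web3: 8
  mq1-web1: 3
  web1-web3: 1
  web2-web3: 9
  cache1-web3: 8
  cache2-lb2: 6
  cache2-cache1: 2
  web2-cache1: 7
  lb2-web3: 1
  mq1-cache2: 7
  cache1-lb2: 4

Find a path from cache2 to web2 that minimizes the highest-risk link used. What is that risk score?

7

A few of the cache2→web2 routes:
cache2 - cache1 - web2: max(2, 7) = 7
cache2 - mq1 - web1 - web3 - lb2 - cache1 - web2: max(7, 3, 1, 1, 4, 7) = 7
cache2 - web3 - cache1 - web2: max(8, 8, 7) = 8
cache2 - web3 - lb2 - cache1 - web2: max(8, 1, 4, 7) = 8
cache2 - lb2 - cache1 - web2: max(6, 4, 7) = 7
cache2 - mq1 - web1 - web3 - cache1 - web2: max(7, 3, 1, 8, 7) = 8
Best route has worst link 7.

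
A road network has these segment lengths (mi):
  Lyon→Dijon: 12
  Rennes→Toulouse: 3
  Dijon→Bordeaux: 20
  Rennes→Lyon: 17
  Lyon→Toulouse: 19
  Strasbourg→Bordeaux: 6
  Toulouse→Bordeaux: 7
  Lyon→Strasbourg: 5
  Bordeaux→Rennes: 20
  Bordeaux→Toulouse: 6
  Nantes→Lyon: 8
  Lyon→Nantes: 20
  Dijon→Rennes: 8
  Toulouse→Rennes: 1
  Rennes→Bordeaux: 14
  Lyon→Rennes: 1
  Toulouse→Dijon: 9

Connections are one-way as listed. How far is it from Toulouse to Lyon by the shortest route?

18

Paths from Toulouse to Lyon:
Toulouse→Dijon→Bordeaux→Rennes→Lyon: 9 + 20 + 20 + 17 = 66
Toulouse→Rennes→Lyon: 1 + 17 = 18
Toulouse→Dijon→Rennes→Lyon: 9 + 8 + 17 = 34
Toulouse→Bordeaux→Rennes→Lyon: 7 + 20 + 17 = 44
The minimum is 18 mi.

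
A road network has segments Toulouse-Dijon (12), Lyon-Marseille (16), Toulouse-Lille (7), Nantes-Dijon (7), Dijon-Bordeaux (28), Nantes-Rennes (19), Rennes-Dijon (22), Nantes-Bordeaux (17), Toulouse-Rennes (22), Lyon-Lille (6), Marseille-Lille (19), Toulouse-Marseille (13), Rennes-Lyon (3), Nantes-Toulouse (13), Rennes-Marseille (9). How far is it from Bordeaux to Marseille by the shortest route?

43

A few of the Bordeaux→Marseille routes:
Bordeaux→Dijon→Toulouse→Marseille: 28 + 12 + 13 = 53
Bordeaux→Nantes→Toulouse→Marseille: 17 + 13 + 13 = 43
Bordeaux→Nantes→Rennes→Marseille: 17 + 19 + 9 = 45
Bordeaux→Nantes→Dijon→Rennes→Marseille: 17 + 7 + 22 + 9 = 55
Bordeaux→Nantes→Dijon→Toulouse→Marseille: 17 + 7 + 12 + 13 = 49
Bordeaux→Nantes→Toulouse→Lille→Lyon→Rennes→Marseille: 17 + 13 + 7 + 6 + 3 + 9 = 55
Best route has total 43.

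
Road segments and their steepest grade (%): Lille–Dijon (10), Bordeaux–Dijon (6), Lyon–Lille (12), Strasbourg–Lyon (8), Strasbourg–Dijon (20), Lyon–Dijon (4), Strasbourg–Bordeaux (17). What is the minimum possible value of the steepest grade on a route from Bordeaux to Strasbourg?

Routes from Bordeaux to Strasbourg:
Bordeaux → Dijon → Lyon → Strasbourg: max(6, 4, 8) = 8
Bordeaux → Dijon → Lille → Lyon → Strasbourg: max(6, 10, 12, 8) = 12
Bordeaux → Strasbourg: max(17) = 17
Bordeaux → Dijon → Strasbourg: max(6, 20) = 20
Best route has worst link 8%.

8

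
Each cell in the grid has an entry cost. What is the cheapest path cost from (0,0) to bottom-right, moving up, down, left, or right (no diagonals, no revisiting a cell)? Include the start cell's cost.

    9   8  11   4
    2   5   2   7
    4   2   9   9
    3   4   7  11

Take [0,0]→[1,0]→[2,0]→[2,1]→[3,1]→[3,2]→[3,3] for a total of 9 + 2 + 4 + 2 + 4 + 7 + 11 = 39.

39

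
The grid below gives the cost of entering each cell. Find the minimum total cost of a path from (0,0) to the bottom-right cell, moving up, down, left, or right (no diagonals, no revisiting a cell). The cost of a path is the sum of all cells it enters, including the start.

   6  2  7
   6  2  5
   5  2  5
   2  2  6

Cheapest: (0,0) → (0,1) → (1,1) → (2,1) → (3,1) → (3,2)
  6 + 2 + 2 + 2 + 2 + 6 = 20

20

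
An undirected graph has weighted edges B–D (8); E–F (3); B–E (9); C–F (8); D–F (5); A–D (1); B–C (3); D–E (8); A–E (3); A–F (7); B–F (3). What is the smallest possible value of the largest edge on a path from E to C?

Some routes from E to C:
E→A→D→F→B→C: max(3, 1, 5, 3, 3) = 5
E→F→B→C: max(3, 3, 3) = 3
E→A→F→B→C: max(3, 7, 3, 3) = 7
E→F→C: max(3, 8) = 8
The minimum achievable maximum is 3.

3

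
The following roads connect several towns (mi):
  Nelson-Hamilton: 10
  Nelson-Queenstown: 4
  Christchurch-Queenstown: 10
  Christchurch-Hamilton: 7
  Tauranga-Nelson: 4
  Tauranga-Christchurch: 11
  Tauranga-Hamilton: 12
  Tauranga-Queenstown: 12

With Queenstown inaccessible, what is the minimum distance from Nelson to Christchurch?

Paths from Nelson to Christchurch avoiding Queenstown:
Nelson -> Hamilton -> Christchurch: 10 + 7 = 17
Nelson -> Tauranga -> Christchurch: 4 + 11 = 15
Nelson -> Tauranga -> Hamilton -> Christchurch: 4 + 12 + 7 = 23
Nelson -> Hamilton -> Tauranga -> Christchurch: 10 + 12 + 11 = 33
The minimum is 15 mi.

15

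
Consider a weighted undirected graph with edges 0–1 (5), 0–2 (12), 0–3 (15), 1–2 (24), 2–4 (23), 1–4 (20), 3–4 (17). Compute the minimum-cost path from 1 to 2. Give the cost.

Candidate routes:
1 - 0 - 3 - 4 - 2: 5 + 15 + 17 + 23 = 60
1 - 4 - 3 - 0 - 2: 20 + 17 + 15 + 12 = 64
1 - 0 - 2: 5 + 12 = 17
1 - 4 - 2: 20 + 23 = 43
1 - 2: 24
Best route has total 17.

17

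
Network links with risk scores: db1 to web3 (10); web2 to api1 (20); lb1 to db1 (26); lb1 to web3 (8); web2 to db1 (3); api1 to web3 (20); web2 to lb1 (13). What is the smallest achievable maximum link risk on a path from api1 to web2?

20

Some routes from api1 to web2:
api1-web3-lb1-web2: max(20, 8, 13) = 20
api1-web3-db1-web2: max(20, 10, 3) = 20
api1-web2: max(20) = 20
Smallest bottleneck: 20.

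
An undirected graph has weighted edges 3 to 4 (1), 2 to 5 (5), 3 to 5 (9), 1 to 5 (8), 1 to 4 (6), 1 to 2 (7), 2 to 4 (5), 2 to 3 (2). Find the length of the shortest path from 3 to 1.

7

Some routes from 3 to 1:
3-2-5-1: 2 + 5 + 8 = 15
3-4-1: 1 + 6 = 7
3-4-2-1: 1 + 5 + 7 = 13
3-2-1: 2 + 7 = 9
3-2-4-1: 2 + 5 + 6 = 13
Best route has total 7.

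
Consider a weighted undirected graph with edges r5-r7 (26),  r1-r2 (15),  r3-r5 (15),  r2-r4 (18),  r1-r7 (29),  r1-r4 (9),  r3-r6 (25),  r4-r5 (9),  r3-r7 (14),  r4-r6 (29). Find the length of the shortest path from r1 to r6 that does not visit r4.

Candidate routes:
r1→r7→r3→r6: 29 + 14 + 25 = 68
r1→r7→r5→r3→r6: 29 + 26 + 15 + 25 = 95
The minimum is 68.

68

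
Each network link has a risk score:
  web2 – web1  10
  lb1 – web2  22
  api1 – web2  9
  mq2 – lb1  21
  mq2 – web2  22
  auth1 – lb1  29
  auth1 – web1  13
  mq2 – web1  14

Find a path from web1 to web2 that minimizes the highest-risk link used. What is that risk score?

10

A few of the web1→web2 routes:
web1 - mq2 - web2: max(14, 22) = 22
web1 - web2: max(10) = 10
web1 - mq2 - lb1 - web2: max(14, 21, 22) = 22
web1 - auth1 - lb1 - mq2 - web2: max(13, 29, 21, 22) = 29
Smallest bottleneck: 10.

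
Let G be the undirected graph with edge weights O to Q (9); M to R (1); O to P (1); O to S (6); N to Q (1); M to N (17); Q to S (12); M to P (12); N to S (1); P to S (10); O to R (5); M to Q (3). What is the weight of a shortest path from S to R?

6

A few of the S→R routes:
S → N → Q → M → R: 1 + 1 + 3 + 1 = 6
S → Q → M → R: 12 + 3 + 1 = 16
S → O → Q → M → R: 6 + 9 + 3 + 1 = 19
S → N → Q → O → R: 1 + 1 + 9 + 5 = 16
S → O → R: 6 + 5 = 11
S → P → O → R: 10 + 1 + 5 = 16
The minimum is 6.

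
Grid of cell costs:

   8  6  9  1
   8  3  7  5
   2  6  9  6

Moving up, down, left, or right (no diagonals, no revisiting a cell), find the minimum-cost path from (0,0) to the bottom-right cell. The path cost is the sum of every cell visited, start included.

35

Take [0,0] → [0,1] → [0,2] → [0,3] → [1,3] → [2,3] for a total of 8 + 6 + 9 + 1 + 5 + 6 = 35.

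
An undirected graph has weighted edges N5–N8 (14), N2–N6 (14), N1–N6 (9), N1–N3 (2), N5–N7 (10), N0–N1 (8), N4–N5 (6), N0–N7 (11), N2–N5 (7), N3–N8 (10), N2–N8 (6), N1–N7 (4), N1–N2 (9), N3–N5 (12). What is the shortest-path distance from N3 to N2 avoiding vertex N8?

11

A few of the N3→N2 routes:
N3 → N1 → N2: 2 + 9 = 11
N3 → N1 → N7 → N5 → N2: 2 + 4 + 10 + 7 = 23
N3 → N1 → N6 → N2: 2 + 9 + 14 = 25
N3 → N5 → N7 → N1 → N2: 12 + 10 + 4 + 9 = 35
N3 → N5 → N2: 12 + 7 = 19
N3 → N1 → N0 → N7 → N5 → N2: 2 + 8 + 11 + 10 + 7 = 38
Shortest: 11.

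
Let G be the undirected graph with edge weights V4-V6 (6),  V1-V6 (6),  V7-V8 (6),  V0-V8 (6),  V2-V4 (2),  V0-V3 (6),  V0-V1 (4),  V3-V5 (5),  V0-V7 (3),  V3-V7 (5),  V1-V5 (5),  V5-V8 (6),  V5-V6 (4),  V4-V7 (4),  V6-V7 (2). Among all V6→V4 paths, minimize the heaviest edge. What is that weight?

4

Comparing a few candidate routes:
V6→V7→V4: max(2, 4) = 4
V6→V4: max(6) = 6
V6→V5→V3→V7→V4: max(4, 5, 5, 4) = 5
V6→V5→V1→V0→V7→V4: max(4, 5, 4, 3, 4) = 5
Best route has worst link 4.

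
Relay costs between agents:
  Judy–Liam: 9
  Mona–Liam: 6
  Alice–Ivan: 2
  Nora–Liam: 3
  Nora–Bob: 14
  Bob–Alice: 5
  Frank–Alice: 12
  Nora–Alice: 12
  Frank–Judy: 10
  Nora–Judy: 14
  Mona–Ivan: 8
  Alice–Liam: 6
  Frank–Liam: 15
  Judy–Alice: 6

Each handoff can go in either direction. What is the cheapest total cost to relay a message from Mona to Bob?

15

Checking several routes:
Mona-Liam-Nora-Bob: 6 + 3 + 14 = 23
Mona-Liam-Alice-Bob: 6 + 6 + 5 = 17
Mona-Liam-Judy-Alice-Bob: 6 + 9 + 6 + 5 = 26
Mona-Liam-Nora-Alice-Bob: 6 + 3 + 12 + 5 = 26
Mona-Ivan-Alice-Bob: 8 + 2 + 5 = 15
The minimum is 15.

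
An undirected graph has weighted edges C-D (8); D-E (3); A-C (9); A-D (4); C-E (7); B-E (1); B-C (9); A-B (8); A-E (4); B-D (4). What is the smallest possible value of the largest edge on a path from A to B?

4

Checking several routes:
A-D-B: max(4, 4) = 4
A-E-B: max(4, 1) = 4
A-D-E-B: max(4, 3, 1) = 4
A-E-D-B: max(4, 3, 4) = 4
A-D-C-E-B: max(4, 8, 7, 1) = 8
Smallest bottleneck: 4.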